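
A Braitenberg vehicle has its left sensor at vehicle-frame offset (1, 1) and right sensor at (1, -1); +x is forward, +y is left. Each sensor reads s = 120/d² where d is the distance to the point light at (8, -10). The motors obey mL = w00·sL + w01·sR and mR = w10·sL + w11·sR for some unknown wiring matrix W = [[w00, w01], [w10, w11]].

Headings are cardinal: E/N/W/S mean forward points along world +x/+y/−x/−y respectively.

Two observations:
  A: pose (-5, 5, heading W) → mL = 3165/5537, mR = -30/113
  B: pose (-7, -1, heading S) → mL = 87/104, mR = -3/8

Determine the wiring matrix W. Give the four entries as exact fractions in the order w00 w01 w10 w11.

1 1 0 -1

obs A: pose=(-5,5,W) → sL=15/49, sR=30/113, mL=3165/5537, mR=-30/113
obs B: pose=(-7,-1,S) → sL=6/13, sR=3/8, mL=87/104, mR=-3/8
sensor matrix S = [[15/49, 30/113], [6/13, 3/8]]; det S = -4455/575848
solve [mL_A; mL_B] = S·[w00; w01] and [mR_A; mR_B] = S·[w10; w11]:
  w00 = 1, w01 = 1, w10 = 0, w11 = -1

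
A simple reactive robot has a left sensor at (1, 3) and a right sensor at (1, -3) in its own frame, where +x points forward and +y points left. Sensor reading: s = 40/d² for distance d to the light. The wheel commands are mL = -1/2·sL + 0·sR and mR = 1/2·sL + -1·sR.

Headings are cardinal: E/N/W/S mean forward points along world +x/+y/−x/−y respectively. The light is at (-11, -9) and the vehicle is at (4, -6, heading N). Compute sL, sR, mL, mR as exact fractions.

1/4 2/17 -1/8 1/136

left sensor world pos  = (1, -5); dL² = 160
right sensor world pos = (7, -5); dR² = 340
sL = 40/160 = 1/4
sR = 40/340 = 2/17
mL = -1/2·sL + 0·sR = -1/8
mR = 1/2·sL + -1·sR = 1/136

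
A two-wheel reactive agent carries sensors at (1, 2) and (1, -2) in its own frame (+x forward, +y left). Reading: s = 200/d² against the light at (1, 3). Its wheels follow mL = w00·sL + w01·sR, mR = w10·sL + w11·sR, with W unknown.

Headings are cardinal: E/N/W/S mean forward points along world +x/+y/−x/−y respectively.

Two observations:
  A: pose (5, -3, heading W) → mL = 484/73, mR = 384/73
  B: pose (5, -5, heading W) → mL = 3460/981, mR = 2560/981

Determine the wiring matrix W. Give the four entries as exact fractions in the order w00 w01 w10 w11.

-1/2 1 -1 1

obs A: pose=(5,-3,W) → sL=200/73, sR=8, mL=484/73, mR=384/73
obs B: pose=(5,-5,W) → sL=200/109, sR=40/9, mL=3460/981, mR=2560/981
sensor matrix S = [[200/73, 8], [200/109, 40/9]]; det S = -179200/71613
solve [mL_A; mL_B] = S·[w00; w01] and [mR_A; mR_B] = S·[w10; w11]:
  w00 = -1/2, w01 = 1, w10 = -1, w11 = 1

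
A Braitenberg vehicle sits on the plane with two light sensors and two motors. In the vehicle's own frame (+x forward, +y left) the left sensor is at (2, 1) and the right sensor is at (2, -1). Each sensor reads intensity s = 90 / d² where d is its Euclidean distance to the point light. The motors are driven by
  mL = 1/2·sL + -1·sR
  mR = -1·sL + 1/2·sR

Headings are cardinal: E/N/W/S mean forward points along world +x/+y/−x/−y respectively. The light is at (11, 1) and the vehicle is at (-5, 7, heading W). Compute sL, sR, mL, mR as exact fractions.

90/349 90/373 -14625/130177 -17865/130177

left sensor world pos  = (-7, 6); dL² = 349
right sensor world pos = (-7, 8); dR² = 373
sL = 90/349 = 90/349
sR = 90/373 = 90/373
mL = 1/2·sL + -1·sR = -14625/130177
mR = -1·sL + 1/2·sR = -17865/130177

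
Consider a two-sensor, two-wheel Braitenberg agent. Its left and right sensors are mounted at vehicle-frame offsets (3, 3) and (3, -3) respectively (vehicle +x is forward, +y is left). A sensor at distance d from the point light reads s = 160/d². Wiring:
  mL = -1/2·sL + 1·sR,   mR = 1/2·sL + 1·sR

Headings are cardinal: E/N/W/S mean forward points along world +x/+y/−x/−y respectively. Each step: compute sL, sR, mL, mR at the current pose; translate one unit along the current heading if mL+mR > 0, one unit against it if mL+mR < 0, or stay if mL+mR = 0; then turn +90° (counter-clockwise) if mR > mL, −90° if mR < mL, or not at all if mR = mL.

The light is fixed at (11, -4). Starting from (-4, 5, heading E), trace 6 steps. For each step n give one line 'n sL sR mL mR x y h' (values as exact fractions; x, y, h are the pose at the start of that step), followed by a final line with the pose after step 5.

0 5/9 8/9 11/18 7/6 -4 5 E
1 160/433 32/53 9616/22949 18096/22949 -3 5 N
2 80/169 80/229 4360/38701 22680/38701 -3 6 W
3 160/193 160/373 1040/71989 60720/71989 -4 6 S
4 5/9 8/9 11/18 7/6 -4 5 E
5 160/433 32/53 9616/22949 18096/22949 -3 5 N
final -3 6 W

n=0: pose=(-4,5,E); sL=5/9, sR=8/9; mL=11/18, mR=7/6; mL+mR=16/9 → advance +1; mR−mL=5/9 → turn +1·90°
n=1: pose=(-3,5,N); sL=160/433, sR=32/53; mL=9616/22949, mR=18096/22949; mL+mR=64/53 → advance +1; mR−mL=160/433 → turn +1·90°
n=2: pose=(-3,6,W); sL=80/169, sR=80/229; mL=4360/38701, mR=22680/38701; mL+mR=160/229 → advance +1; mR−mL=80/169 → turn +1·90°
n=3: pose=(-4,6,S); sL=160/193, sR=160/373; mL=1040/71989, mR=60720/71989; mL+mR=320/373 → advance +1; mR−mL=160/193 → turn +1·90°
n=4: pose=(-4,5,E); sL=5/9, sR=8/9; mL=11/18, mR=7/6; mL+mR=16/9 → advance +1; mR−mL=5/9 → turn +1·90°
n=5: pose=(-3,5,N); sL=160/433, sR=32/53; mL=9616/22949, mR=18096/22949; mL+mR=64/53 → advance +1; mR−mL=160/433 → turn +1·90°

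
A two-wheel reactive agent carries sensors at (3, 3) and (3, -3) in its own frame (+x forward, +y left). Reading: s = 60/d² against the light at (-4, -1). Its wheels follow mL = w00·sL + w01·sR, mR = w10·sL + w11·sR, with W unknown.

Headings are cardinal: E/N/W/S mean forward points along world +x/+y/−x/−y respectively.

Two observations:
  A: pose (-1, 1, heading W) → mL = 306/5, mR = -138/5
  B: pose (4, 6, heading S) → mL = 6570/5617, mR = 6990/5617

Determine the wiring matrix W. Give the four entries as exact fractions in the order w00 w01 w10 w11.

1 1/2 -1/2 1

obs A: pose=(-1,1,W) → sL=60, sR=12/5, mL=306/5, mR=-138/5
obs B: pose=(4,6,S) → sL=60/137, sR=60/41, mL=6570/5617, mR=6990/5617
sensor matrix S = [[60, 12/5], [60/137, 60/41]]; det S = 487296/5617
solve [mL_A; mL_B] = S·[w00; w01] and [mR_A; mR_B] = S·[w10; w11]:
  w00 = 1, w01 = 1/2, w10 = -1/2, w11 = 1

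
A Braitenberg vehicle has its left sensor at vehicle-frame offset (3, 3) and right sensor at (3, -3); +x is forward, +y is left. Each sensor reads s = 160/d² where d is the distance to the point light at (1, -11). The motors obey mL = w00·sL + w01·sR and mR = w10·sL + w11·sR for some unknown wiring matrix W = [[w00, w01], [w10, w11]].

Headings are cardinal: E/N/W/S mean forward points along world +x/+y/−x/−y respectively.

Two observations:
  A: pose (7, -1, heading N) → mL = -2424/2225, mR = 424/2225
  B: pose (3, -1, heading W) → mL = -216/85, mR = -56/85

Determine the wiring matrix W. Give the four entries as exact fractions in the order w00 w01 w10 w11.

-1/2 -1 -1/2 1

obs A: pose=(7,-1,N) → sL=80/89, sR=16/25, mL=-2424/2225, mR=424/2225
obs B: pose=(3,-1,W) → sL=16/5, sR=16/17, mL=-216/85, mR=-56/85
sensor matrix S = [[80/89, 16/25], [16/5, 16/17]]; det S = -227328/189125
solve [mL_A; mL_B] = S·[w00; w01] and [mR_A; mR_B] = S·[w10; w11]:
  w00 = -1/2, w01 = -1, w10 = -1/2, w11 = 1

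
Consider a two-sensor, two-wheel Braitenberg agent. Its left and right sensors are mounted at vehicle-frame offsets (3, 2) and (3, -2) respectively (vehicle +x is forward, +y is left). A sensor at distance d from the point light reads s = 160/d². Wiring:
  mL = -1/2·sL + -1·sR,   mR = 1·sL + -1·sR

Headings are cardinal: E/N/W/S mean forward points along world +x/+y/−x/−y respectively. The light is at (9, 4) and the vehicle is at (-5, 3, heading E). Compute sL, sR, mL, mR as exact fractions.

left sensor world pos  = (-2, 5); dL² = 122
right sensor world pos = (-2, 1); dR² = 130
sL = 160/122 = 80/61
sR = 160/130 = 16/13
mL = -1/2·sL + -1·sR = -1496/793
mR = 1·sL + -1·sR = 64/793

80/61 16/13 -1496/793 64/793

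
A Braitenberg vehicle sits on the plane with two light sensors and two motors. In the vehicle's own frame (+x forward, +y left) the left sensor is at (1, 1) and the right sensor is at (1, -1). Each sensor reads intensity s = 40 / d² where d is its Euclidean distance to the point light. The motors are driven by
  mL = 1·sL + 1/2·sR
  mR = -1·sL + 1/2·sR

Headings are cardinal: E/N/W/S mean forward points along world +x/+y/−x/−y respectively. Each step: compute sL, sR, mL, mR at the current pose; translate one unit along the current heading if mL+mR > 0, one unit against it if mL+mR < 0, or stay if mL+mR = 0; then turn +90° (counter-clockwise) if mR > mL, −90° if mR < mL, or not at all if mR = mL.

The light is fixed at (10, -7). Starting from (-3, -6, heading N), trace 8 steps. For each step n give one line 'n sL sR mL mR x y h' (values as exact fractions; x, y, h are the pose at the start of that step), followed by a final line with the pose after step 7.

n=0: pose=(-3,-6,N); sL=1/5, sR=10/37; mL=62/185, mR=-12/185; mL+mR=10/37 → advance +1; mR−mL=-2/5 → turn -1·90°
n=1: pose=(-3,-5,E); sL=40/153, sR=8/29; mL=1772/4437, mR=-548/4437; mL+mR=8/29 → advance +1; mR−mL=-80/153 → turn -1·90°
n=2: pose=(-2,-5,S); sL=20/61, sR=4/17; mL=462/1037, mR=-218/1037; mL+mR=4/17 → advance +1; mR−mL=-40/61 → turn -1·90°
n=3: pose=(-2,-6,W); sL=40/169, sR=40/173; mL=10300/29237, mR=-3540/29237; mL+mR=40/173 → advance +1; mR−mL=-80/169 → turn -1·90°
n=4: pose=(-3,-6,N); sL=1/5, sR=10/37; mL=62/185, mR=-12/185; mL+mR=10/37 → advance +1; mR−mL=-2/5 → turn -1·90°
n=5: pose=(-3,-5,E); sL=40/153, sR=8/29; mL=1772/4437, mR=-548/4437; mL+mR=8/29 → advance +1; mR−mL=-80/153 → turn -1·90°
n=6: pose=(-2,-5,S); sL=20/61, sR=4/17; mL=462/1037, mR=-218/1037; mL+mR=4/17 → advance +1; mR−mL=-40/61 → turn -1·90°
n=7: pose=(-2,-6,W); sL=40/169, sR=40/173; mL=10300/29237, mR=-3540/29237; mL+mR=40/173 → advance +1; mR−mL=-80/169 → turn -1·90°

0 1/5 10/37 62/185 -12/185 -3 -6 N
1 40/153 8/29 1772/4437 -548/4437 -3 -5 E
2 20/61 4/17 462/1037 -218/1037 -2 -5 S
3 40/169 40/173 10300/29237 -3540/29237 -2 -6 W
4 1/5 10/37 62/185 -12/185 -3 -6 N
5 40/153 8/29 1772/4437 -548/4437 -3 -5 E
6 20/61 4/17 462/1037 -218/1037 -2 -5 S
7 40/169 40/173 10300/29237 -3540/29237 -2 -6 W
final -3 -6 N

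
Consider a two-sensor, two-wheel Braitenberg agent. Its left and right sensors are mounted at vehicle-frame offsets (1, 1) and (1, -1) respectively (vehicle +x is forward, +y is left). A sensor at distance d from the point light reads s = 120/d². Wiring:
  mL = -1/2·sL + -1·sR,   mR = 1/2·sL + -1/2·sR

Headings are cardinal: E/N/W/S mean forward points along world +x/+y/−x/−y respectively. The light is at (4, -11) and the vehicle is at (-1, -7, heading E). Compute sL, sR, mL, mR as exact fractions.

left sensor world pos  = (0, -6); dL² = 41
right sensor world pos = (0, -8); dR² = 25
sL = 120/41 = 120/41
sR = 120/25 = 24/5
mL = -1/2·sL + -1·sR = -1284/205
mR = 1/2·sL + -1/2·sR = -192/205

120/41 24/5 -1284/205 -192/205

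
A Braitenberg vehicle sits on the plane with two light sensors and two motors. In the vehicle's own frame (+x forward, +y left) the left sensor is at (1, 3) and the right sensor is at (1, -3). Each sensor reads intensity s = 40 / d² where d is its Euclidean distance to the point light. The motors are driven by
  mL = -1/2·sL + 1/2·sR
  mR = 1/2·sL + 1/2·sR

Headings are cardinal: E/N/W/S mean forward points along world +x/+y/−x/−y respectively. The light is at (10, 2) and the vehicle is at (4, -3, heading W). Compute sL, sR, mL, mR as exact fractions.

left sensor world pos  = (3, -6); dL² = 113
right sensor world pos = (3, 0); dR² = 53
sL = 40/113 = 40/113
sR = 40/53 = 40/53
mL = -1/2·sL + 1/2·sR = 1200/5989
mR = 1/2·sL + 1/2·sR = 3320/5989

40/113 40/53 1200/5989 3320/5989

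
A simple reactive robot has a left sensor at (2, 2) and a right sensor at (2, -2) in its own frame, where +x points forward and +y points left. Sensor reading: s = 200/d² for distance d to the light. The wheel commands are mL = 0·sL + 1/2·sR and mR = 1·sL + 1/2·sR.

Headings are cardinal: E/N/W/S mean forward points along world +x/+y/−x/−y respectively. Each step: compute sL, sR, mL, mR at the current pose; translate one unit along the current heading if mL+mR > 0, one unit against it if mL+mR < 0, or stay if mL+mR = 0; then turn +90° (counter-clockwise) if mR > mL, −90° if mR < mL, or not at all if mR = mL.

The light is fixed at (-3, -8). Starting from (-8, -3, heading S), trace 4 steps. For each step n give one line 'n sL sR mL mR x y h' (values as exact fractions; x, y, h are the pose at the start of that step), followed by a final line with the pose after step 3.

0 100/9 100/29 50/29 3350/261 -8 -3 S
1 40/9 200/13 100/13 1420/117 -8 -4 E
2 25/9 5 5/2 95/18 -7 -4 N
3 40/9 40/17 20/17 860/153 -7 -3 W
final -8 -3 S

n=0: pose=(-8,-3,S); sL=100/9, sR=100/29; mL=50/29, mR=3350/261; mL+mR=3800/261 → advance +1; mR−mL=100/9 → turn +1·90°
n=1: pose=(-8,-4,E); sL=40/9, sR=200/13; mL=100/13, mR=1420/117; mL+mR=2320/117 → advance +1; mR−mL=40/9 → turn +1·90°
n=2: pose=(-7,-4,N); sL=25/9, sR=5; mL=5/2, mR=95/18; mL+mR=70/9 → advance +1; mR−mL=25/9 → turn +1·90°
n=3: pose=(-7,-3,W); sL=40/9, sR=40/17; mL=20/17, mR=860/153; mL+mR=1040/153 → advance +1; mR−mL=40/9 → turn +1·90°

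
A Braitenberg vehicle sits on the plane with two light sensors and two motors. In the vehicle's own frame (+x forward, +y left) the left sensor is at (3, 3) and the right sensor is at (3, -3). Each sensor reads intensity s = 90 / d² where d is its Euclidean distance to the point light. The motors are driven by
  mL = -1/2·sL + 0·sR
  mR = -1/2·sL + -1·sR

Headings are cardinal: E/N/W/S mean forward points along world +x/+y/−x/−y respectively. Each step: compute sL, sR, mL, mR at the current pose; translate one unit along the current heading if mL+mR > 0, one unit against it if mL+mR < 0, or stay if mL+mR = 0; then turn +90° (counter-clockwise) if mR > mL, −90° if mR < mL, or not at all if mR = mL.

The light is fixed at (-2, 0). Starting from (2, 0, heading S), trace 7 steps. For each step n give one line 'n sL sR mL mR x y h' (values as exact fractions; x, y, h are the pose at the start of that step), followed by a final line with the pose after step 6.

0 45/29 9 -45/58 -567/58 2 0 S
1 18 90/17 -9 -243/17 2 1 W
2 9/2 9/8 -9/4 -27/8 3 1 N
3 90/73 90/73 -45/73 -135/73 3 0 E
4 45/29 9 -45/58 -567/58 2 0 S
5 18 90/17 -9 -243/17 2 1 W
6 9/2 9/8 -9/4 -27/8 3 1 N
final 3 0 E

n=0: pose=(2,0,S); sL=45/29, sR=9; mL=-45/58, mR=-567/58; mL+mR=-306/29 → advance -1; mR−mL=-9 → turn -1·90°
n=1: pose=(2,1,W); sL=18, sR=90/17; mL=-9, mR=-243/17; mL+mR=-396/17 → advance -1; mR−mL=-90/17 → turn -1·90°
n=2: pose=(3,1,N); sL=9/2, sR=9/8; mL=-9/4, mR=-27/8; mL+mR=-45/8 → advance -1; mR−mL=-9/8 → turn -1·90°
n=3: pose=(3,0,E); sL=90/73, sR=90/73; mL=-45/73, mR=-135/73; mL+mR=-180/73 → advance -1; mR−mL=-90/73 → turn -1·90°
n=4: pose=(2,0,S); sL=45/29, sR=9; mL=-45/58, mR=-567/58; mL+mR=-306/29 → advance -1; mR−mL=-9 → turn -1·90°
n=5: pose=(2,1,W); sL=18, sR=90/17; mL=-9, mR=-243/17; mL+mR=-396/17 → advance -1; mR−mL=-90/17 → turn -1·90°
n=6: pose=(3,1,N); sL=9/2, sR=9/8; mL=-9/4, mR=-27/8; mL+mR=-45/8 → advance -1; mR−mL=-9/8 → turn -1·90°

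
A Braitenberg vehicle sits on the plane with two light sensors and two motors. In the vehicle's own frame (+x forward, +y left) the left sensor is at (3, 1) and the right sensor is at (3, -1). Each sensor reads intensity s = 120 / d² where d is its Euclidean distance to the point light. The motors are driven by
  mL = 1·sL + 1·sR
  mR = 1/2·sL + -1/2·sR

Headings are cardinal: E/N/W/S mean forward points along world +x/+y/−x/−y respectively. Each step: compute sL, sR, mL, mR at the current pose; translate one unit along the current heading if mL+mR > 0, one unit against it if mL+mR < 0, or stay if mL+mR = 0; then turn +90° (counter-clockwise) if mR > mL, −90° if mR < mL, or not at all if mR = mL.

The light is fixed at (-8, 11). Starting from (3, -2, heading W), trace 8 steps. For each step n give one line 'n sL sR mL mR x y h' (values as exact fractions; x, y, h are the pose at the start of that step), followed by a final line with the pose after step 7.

n=0: pose=(3,-2,W); sL=6/13, sR=15/26; mL=27/26, mR=-3/52; mL+mR=51/52 → advance +1; mR−mL=-57/52 → turn -1·90°
n=1: pose=(2,-2,N); sL=120/181, sR=120/221; mL=48240/40001, mR=2400/40001; mL+mR=50640/40001 → advance +1; mR−mL=-45840/40001 → turn -1·90°
n=2: pose=(2,-1,E); sL=12/29, sR=60/169; mL=3768/4901, mR=144/4901; mL+mR=3912/4901 → advance +1; mR−mL=-3624/4901 → turn -1·90°
n=3: pose=(3,-1,S); sL=40/123, sR=24/65; mL=5552/7995, mR=-176/7995; mL+mR=1792/2665 → advance +1; mR−mL=-5728/7995 → turn -1·90°
n=4: pose=(3,-2,W); sL=6/13, sR=15/26; mL=27/26, mR=-3/52; mL+mR=51/52 → advance +1; mR−mL=-57/52 → turn -1·90°
n=5: pose=(2,-2,N); sL=120/181, sR=120/221; mL=48240/40001, mR=2400/40001; mL+mR=50640/40001 → advance +1; mR−mL=-45840/40001 → turn -1·90°
n=6: pose=(2,-1,E); sL=12/29, sR=60/169; mL=3768/4901, mR=144/4901; mL+mR=3912/4901 → advance +1; mR−mL=-3624/4901 → turn -1·90°
n=7: pose=(3,-1,S); sL=40/123, sR=24/65; mL=5552/7995, mR=-176/7995; mL+mR=1792/2665 → advance +1; mR−mL=-5728/7995 → turn -1·90°

0 6/13 15/26 27/26 -3/52 3 -2 W
1 120/181 120/221 48240/40001 2400/40001 2 -2 N
2 12/29 60/169 3768/4901 144/4901 2 -1 E
3 40/123 24/65 5552/7995 -176/7995 3 -1 S
4 6/13 15/26 27/26 -3/52 3 -2 W
5 120/181 120/221 48240/40001 2400/40001 2 -2 N
6 12/29 60/169 3768/4901 144/4901 2 -1 E
7 40/123 24/65 5552/7995 -176/7995 3 -1 S
final 3 -2 W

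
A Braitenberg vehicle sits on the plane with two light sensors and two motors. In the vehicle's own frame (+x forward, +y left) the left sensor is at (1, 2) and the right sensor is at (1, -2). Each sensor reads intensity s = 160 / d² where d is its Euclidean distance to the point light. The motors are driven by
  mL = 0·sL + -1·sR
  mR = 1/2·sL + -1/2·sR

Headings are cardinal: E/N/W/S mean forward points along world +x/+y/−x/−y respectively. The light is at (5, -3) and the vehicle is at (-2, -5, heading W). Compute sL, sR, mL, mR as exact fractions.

left sensor world pos  = (-3, -7); dL² = 80
right sensor world pos = (-3, -3); dR² = 64
sL = 160/80 = 2
sR = 160/64 = 5/2
mL = 0·sL + -1·sR = -5/2
mR = 1/2·sL + -1/2·sR = -1/4

2 5/2 -5/2 -1/4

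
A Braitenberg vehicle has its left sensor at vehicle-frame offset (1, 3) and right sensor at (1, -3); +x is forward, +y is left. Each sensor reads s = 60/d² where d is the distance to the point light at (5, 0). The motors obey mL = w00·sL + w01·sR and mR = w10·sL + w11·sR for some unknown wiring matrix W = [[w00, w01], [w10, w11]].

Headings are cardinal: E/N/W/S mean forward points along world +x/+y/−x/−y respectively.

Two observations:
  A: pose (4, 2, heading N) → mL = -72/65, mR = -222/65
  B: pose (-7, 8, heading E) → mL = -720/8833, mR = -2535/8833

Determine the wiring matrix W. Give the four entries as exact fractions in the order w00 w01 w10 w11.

1/2 -1/2 1/2 -1

obs A: pose=(4,2,N) → sL=12/5, sR=60/13, mL=-72/65, mR=-222/65
obs B: pose=(-7,8,E) → sL=30/121, sR=30/73, mL=-720/8833, mR=-2535/8833
sensor matrix S = [[12/5, 60/13], [30/121, 30/73]]; det S = -18144/114829
solve [mL_A; mL_B] = S·[w00; w01] and [mR_A; mR_B] = S·[w10; w11]:
  w00 = 1/2, w01 = -1/2, w10 = 1/2, w11 = -1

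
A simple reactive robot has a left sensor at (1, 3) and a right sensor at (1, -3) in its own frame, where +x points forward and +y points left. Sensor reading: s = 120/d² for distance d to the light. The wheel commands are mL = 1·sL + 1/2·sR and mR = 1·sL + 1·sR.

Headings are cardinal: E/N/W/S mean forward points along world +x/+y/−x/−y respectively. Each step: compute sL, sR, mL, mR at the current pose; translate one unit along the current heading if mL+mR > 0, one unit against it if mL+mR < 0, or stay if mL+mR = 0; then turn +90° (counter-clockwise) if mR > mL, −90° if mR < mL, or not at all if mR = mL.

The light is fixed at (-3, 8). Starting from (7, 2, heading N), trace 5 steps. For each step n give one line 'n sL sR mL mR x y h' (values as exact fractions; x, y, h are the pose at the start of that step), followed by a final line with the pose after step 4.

0 60/37 60/97 6930/3589 8040/3589 7 2 N
1 24/29 24/17 756/493 1104/493 7 3 W
2 2/3 5/3 3/2 7/3 6 3 S
3 120/109 120/181 28260/19729 34800/19729 6 2 E
4 60/37 60/97 6930/3589 8040/3589 7 2 N
final 7 3 W

n=0: pose=(7,2,N); sL=60/37, sR=60/97; mL=6930/3589, mR=8040/3589; mL+mR=14970/3589 → advance +1; mR−mL=30/97 → turn +1·90°
n=1: pose=(7,3,W); sL=24/29, sR=24/17; mL=756/493, mR=1104/493; mL+mR=1860/493 → advance +1; mR−mL=12/17 → turn +1·90°
n=2: pose=(6,3,S); sL=2/3, sR=5/3; mL=3/2, mR=7/3; mL+mR=23/6 → advance +1; mR−mL=5/6 → turn +1·90°
n=3: pose=(6,2,E); sL=120/109, sR=120/181; mL=28260/19729, mR=34800/19729; mL+mR=63060/19729 → advance +1; mR−mL=60/181 → turn +1·90°
n=4: pose=(7,2,N); sL=60/37, sR=60/97; mL=6930/3589, mR=8040/3589; mL+mR=14970/3589 → advance +1; mR−mL=30/97 → turn +1·90°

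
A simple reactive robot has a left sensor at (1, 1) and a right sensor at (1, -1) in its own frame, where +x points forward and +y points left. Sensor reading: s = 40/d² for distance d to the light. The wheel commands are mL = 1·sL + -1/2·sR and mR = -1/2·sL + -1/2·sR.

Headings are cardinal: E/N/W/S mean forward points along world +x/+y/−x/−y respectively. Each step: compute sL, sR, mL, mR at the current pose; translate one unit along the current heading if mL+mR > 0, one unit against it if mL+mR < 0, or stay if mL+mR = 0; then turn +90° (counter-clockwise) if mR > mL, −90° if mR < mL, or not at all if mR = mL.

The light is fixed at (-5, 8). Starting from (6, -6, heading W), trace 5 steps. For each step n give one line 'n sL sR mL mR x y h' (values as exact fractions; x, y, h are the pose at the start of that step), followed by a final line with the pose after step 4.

n=0: pose=(6,-6,W); sL=8/65, sR=40/269; mL=852/17485, mR=-2376/17485; mL+mR=-1524/17485 → advance -1; mR−mL=-12/65 → turn -1·90°
n=1: pose=(7,-6,N); sL=4/29, sR=20/169; mL=386/4901, mR=-628/4901; mL+mR=-242/4901 → advance -1; mR−mL=-6/29 → turn -1·90°
n=2: pose=(7,-7,E); sL=8/73, sR=8/85; mL=388/6205, mR=-632/6205; mL+mR=-244/6205 → advance -1; mR−mL=-12/73 → turn -1·90°
n=3: pose=(6,-7,S); sL=1/10, sR=10/89; mL=39/890, mR=-189/1780; mL+mR=-111/1780 → advance -1; mR−mL=-3/20 → turn -1·90°
n=4: pose=(6,-6,W); sL=8/65, sR=40/269; mL=852/17485, mR=-2376/17485; mL+mR=-1524/17485 → advance -1; mR−mL=-12/65 → turn -1·90°

0 8/65 40/269 852/17485 -2376/17485 6 -6 W
1 4/29 20/169 386/4901 -628/4901 7 -6 N
2 8/73 8/85 388/6205 -632/6205 7 -7 E
3 1/10 10/89 39/890 -189/1780 6 -7 S
4 8/65 40/269 852/17485 -2376/17485 6 -6 W
final 7 -6 N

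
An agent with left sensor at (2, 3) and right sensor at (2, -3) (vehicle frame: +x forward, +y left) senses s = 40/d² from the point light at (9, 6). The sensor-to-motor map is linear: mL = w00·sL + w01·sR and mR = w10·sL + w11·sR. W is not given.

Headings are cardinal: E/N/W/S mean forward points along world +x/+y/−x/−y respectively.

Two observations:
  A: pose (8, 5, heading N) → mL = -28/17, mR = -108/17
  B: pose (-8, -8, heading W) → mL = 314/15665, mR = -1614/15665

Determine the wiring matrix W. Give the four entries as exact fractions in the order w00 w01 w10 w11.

1 -1/2 -1 -1/2

obs A: pose=(8,5,N) → sL=40/17, sR=8, mL=-28/17, mR=-108/17
obs B: pose=(-8,-8,W) → sL=4/65, sR=20/241, mL=314/15665, mR=-1614/15665
sensor matrix S = [[40/17, 8], [4/65, 20/241]]; det S = -79104/266305
solve [mL_A; mL_B] = S·[w00; w01] and [mR_A; mR_B] = S·[w10; w11]:
  w00 = 1, w01 = -1/2, w10 = -1, w11 = -1/2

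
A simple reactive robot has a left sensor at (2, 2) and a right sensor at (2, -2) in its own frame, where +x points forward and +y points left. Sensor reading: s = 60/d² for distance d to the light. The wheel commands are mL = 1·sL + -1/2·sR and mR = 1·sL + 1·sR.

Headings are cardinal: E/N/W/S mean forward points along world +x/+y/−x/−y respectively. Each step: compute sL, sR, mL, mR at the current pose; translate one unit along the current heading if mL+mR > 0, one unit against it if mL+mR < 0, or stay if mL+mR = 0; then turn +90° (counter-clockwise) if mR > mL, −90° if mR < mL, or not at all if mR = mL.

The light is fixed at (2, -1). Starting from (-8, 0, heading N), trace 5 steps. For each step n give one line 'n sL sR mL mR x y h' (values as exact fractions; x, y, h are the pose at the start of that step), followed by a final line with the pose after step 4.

0 20/51 60/73 -70/3723 4520/3723 -8 0 N
1 5/12 3/8 11/48 19/24 -8 1 W
2 20/27 60/169 2570/4563 5000/4563 -9 1 S
3 2/3 30/41 37/123 172/123 -9 0 E
4 20/51 60/73 -70/3723 4520/3723 -8 0 N
final -8 1 W

n=0: pose=(-8,0,N); sL=20/51, sR=60/73; mL=-70/3723, mR=4520/3723; mL+mR=4450/3723 → advance +1; mR−mL=90/73 → turn +1·90°
n=1: pose=(-8,1,W); sL=5/12, sR=3/8; mL=11/48, mR=19/24; mL+mR=49/48 → advance +1; mR−mL=9/16 → turn +1·90°
n=2: pose=(-9,1,S); sL=20/27, sR=60/169; mL=2570/4563, mR=5000/4563; mL+mR=7570/4563 → advance +1; mR−mL=90/169 → turn +1·90°
n=3: pose=(-9,0,E); sL=2/3, sR=30/41; mL=37/123, mR=172/123; mL+mR=209/123 → advance +1; mR−mL=45/41 → turn +1·90°
n=4: pose=(-8,0,N); sL=20/51, sR=60/73; mL=-70/3723, mR=4520/3723; mL+mR=4450/3723 → advance +1; mR−mL=90/73 → turn +1·90°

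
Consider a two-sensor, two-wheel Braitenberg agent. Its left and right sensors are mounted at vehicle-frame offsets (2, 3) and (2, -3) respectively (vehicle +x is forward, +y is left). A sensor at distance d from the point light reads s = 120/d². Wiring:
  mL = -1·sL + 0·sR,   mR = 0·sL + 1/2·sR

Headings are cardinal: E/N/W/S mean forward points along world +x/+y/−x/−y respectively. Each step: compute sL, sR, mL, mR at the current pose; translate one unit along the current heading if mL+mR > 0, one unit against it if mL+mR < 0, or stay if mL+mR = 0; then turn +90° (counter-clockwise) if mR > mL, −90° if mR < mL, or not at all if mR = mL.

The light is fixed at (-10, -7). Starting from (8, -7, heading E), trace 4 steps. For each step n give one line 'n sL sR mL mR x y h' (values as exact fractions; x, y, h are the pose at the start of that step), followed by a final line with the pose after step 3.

n=0: pose=(8,-7,E); sL=120/409, sR=120/409; mL=-120/409, mR=60/409; mL+mR=-60/409 → advance -1; mR−mL=180/409 → turn +1·90°
n=1: pose=(7,-7,N); sL=3/5, sR=30/101; mL=-3/5, mR=15/101; mL+mR=-228/505 → advance -1; mR−mL=378/505 → turn +1·90°
n=2: pose=(7,-8,W); sL=120/241, sR=120/229; mL=-120/241, mR=60/229; mL+mR=-13020/55189 → advance -1; mR−mL=41940/55189 → turn +1·90°
n=3: pose=(8,-8,S); sL=4/15, sR=20/39; mL=-4/15, mR=10/39; mL+mR=-2/195 → advance -1; mR−mL=34/65 → turn +1·90°

0 120/409 120/409 -120/409 60/409 8 -7 E
1 3/5 30/101 -3/5 15/101 7 -7 N
2 120/241 120/229 -120/241 60/229 7 -8 W
3 4/15 20/39 -4/15 10/39 8 -8 S
final 8 -7 E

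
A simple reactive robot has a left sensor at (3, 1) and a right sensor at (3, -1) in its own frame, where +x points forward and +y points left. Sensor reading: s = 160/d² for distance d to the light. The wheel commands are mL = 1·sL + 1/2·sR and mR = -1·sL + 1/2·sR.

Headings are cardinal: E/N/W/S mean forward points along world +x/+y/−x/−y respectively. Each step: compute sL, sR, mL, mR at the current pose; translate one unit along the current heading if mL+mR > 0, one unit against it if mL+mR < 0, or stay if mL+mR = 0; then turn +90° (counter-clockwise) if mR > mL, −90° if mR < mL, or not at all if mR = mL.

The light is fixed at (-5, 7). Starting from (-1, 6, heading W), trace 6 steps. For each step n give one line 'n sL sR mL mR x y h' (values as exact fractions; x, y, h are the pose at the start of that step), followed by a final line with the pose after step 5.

0 32 160 112 48 -1 6 W
1 20 8 24 -16 -2 6 N
2 160/37 160/37 240/37 -80/37 -2 7 E
3 80/17 80/9 1400/153 -40/153 -1 7 S
4 32 160 112 48 -1 6 W
5 20 8 24 -16 -2 6 N
final -2 7 E

n=0: pose=(-1,6,W); sL=32, sR=160; mL=112, mR=48; mL+mR=160 → advance +1; mR−mL=-64 → turn -1·90°
n=1: pose=(-2,6,N); sL=20, sR=8; mL=24, mR=-16; mL+mR=8 → advance +1; mR−mL=-40 → turn -1·90°
n=2: pose=(-2,7,E); sL=160/37, sR=160/37; mL=240/37, mR=-80/37; mL+mR=160/37 → advance +1; mR−mL=-320/37 → turn -1·90°
n=3: pose=(-1,7,S); sL=80/17, sR=80/9; mL=1400/153, mR=-40/153; mL+mR=80/9 → advance +1; mR−mL=-160/17 → turn -1·90°
n=4: pose=(-1,6,W); sL=32, sR=160; mL=112, mR=48; mL+mR=160 → advance +1; mR−mL=-64 → turn -1·90°
n=5: pose=(-2,6,N); sL=20, sR=8; mL=24, mR=-16; mL+mR=8 → advance +1; mR−mL=-40 → turn -1·90°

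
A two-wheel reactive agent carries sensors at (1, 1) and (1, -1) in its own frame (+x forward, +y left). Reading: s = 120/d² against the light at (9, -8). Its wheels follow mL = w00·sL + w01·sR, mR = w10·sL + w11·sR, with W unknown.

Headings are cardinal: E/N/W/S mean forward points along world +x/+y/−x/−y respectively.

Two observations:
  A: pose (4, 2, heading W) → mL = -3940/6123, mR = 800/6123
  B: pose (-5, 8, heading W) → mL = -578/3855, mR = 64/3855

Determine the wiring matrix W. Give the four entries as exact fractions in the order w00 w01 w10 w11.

obs A: pose=(4,2,W) → sL=40/39, sR=120/157, mL=-3940/6123, mR=800/6123
obs B: pose=(-5,8,W) → sL=4/15, sR=60/257, mL=-578/3855, mR=64/3855
sensor matrix S = [[40/39, 120/157], [4/15, 60/257]]; det S = 18688/524537
solve [mL_A; mL_B] = S·[w00; w01] and [mR_A; mR_B] = S·[w10; w11]:
  w00 = -1, w01 = 1/2, w10 = 1/2, w11 = -1/2

-1 1/2 1/2 -1/2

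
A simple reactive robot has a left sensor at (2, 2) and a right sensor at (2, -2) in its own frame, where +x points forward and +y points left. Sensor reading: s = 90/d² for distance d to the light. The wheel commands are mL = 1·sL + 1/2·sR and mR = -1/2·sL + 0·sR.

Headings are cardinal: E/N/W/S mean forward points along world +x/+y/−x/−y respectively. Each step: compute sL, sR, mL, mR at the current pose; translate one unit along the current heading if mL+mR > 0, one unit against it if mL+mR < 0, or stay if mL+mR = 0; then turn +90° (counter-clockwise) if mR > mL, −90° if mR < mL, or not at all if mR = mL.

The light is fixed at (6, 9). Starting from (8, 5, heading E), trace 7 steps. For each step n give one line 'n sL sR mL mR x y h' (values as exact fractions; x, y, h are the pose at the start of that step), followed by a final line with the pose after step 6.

0 9/2 45/26 279/52 -9/4 8 5 E
1 90/61 90/37 6075/2257 -45/61 9 5 S
2 9/5 9 63/10 -9/10 9 4 W
3 10 18/5 59/5 -5 8 4 N
4 9/2 45/26 279/52 -9/4 8 5 E
5 90/61 90/37 6075/2257 -45/61 9 5 S
6 9/5 9 63/10 -9/10 9 4 W
final 8 4 N

n=0: pose=(8,5,E); sL=9/2, sR=45/26; mL=279/52, mR=-9/4; mL+mR=81/26 → advance +1; mR−mL=-99/13 → turn -1·90°
n=1: pose=(9,5,S); sL=90/61, sR=90/37; mL=6075/2257, mR=-45/61; mL+mR=4410/2257 → advance +1; mR−mL=-7740/2257 → turn -1·90°
n=2: pose=(9,4,W); sL=9/5, sR=9; mL=63/10, mR=-9/10; mL+mR=27/5 → advance +1; mR−mL=-36/5 → turn -1·90°
n=3: pose=(8,4,N); sL=10, sR=18/5; mL=59/5, mR=-5; mL+mR=34/5 → advance +1; mR−mL=-84/5 → turn -1·90°
n=4: pose=(8,5,E); sL=9/2, sR=45/26; mL=279/52, mR=-9/4; mL+mR=81/26 → advance +1; mR−mL=-99/13 → turn -1·90°
n=5: pose=(9,5,S); sL=90/61, sR=90/37; mL=6075/2257, mR=-45/61; mL+mR=4410/2257 → advance +1; mR−mL=-7740/2257 → turn -1·90°
n=6: pose=(9,4,W); sL=9/5, sR=9; mL=63/10, mR=-9/10; mL+mR=27/5 → advance +1; mR−mL=-36/5 → turn -1·90°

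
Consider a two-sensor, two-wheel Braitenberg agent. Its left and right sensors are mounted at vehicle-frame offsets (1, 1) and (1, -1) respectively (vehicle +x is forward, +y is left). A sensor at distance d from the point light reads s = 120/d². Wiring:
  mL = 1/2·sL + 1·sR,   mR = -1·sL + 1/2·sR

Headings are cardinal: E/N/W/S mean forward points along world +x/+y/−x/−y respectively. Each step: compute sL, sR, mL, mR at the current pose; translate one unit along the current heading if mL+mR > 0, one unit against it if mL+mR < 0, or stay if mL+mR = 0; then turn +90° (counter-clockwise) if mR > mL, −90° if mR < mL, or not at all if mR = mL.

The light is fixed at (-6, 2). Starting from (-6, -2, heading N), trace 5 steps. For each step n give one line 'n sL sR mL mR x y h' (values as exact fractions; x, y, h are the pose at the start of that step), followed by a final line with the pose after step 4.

0 12 12 18 -6 -6 -2 N
1 24 120/17 324/17 -348/17 -6 -1 E
2 15/2 6 39/4 -9/2 -7 -1 S
3 120/29 120/13 4260/377 180/377 -7 -2 W
4 20/3 12 46/3 -2/3 -8 -2 N
final -8 -1 E

n=0: pose=(-6,-2,N); sL=12, sR=12; mL=18, mR=-6; mL+mR=12 → advance +1; mR−mL=-24 → turn -1·90°
n=1: pose=(-6,-1,E); sL=24, sR=120/17; mL=324/17, mR=-348/17; mL+mR=-24/17 → advance -1; mR−mL=-672/17 → turn -1·90°
n=2: pose=(-7,-1,S); sL=15/2, sR=6; mL=39/4, mR=-9/2; mL+mR=21/4 → advance +1; mR−mL=-57/4 → turn -1·90°
n=3: pose=(-7,-2,W); sL=120/29, sR=120/13; mL=4260/377, mR=180/377; mL+mR=4440/377 → advance +1; mR−mL=-4080/377 → turn -1·90°
n=4: pose=(-8,-2,N); sL=20/3, sR=12; mL=46/3, mR=-2/3; mL+mR=44/3 → advance +1; mR−mL=-16 → turn -1·90°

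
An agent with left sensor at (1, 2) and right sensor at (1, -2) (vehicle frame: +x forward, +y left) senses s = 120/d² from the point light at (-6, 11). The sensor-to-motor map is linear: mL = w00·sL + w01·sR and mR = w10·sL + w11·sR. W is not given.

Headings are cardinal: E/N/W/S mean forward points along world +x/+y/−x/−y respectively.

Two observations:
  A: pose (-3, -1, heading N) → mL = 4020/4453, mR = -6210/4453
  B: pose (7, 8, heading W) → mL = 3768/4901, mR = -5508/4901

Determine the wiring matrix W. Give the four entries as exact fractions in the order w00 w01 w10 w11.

1/2 1/2 -1 -1/2

obs A: pose=(-3,-1,N) → sL=60/61, sR=60/73, mL=4020/4453, mR=-6210/4453
obs B: pose=(7,8,W) → sL=120/169, sR=24/29, mL=3768/4901, mR=-5508/4901
sensor matrix S = [[60/61, 60/73], [120/169, 24/29]]; det S = 5028480/21824153
solve [mL_A; mL_B] = S·[w00; w01] and [mR_A; mR_B] = S·[w10; w11]:
  w00 = 1/2, w01 = 1/2, w10 = -1, w11 = -1/2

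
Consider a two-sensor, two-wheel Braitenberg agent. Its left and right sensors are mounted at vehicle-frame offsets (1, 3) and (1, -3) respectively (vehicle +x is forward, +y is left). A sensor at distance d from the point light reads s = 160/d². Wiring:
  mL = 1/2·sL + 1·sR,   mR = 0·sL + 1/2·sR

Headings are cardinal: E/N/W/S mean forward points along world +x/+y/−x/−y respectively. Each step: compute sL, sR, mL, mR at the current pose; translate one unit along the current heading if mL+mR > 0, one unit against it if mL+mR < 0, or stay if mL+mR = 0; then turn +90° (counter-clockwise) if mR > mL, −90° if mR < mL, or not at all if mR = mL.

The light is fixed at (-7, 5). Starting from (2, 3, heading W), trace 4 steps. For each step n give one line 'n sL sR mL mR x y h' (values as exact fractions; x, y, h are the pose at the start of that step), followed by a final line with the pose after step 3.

n=0: pose=(2,3,W); sL=160/89, sR=32/13; mL=3888/1157, mR=16/13; mL+mR=5312/1157 → advance +1; mR−mL=-2464/1157 → turn -1·90°
n=1: pose=(1,3,N); sL=80/13, sR=80/61; mL=3480/793, mR=40/61; mL+mR=4000/793 → advance +1; mR−mL=-2960/793 → turn -1·90°
n=2: pose=(1,4,E); sL=32/17, sR=160/97; mL=4272/1649, mR=80/97; mL+mR=5632/1649 → advance +1; mR−mL=-2912/1649 → turn -1·90°
n=3: pose=(2,4,S); sL=40/37, sR=4; mL=168/37, mR=2; mL+mR=242/37 → advance +1; mR−mL=-94/37 → turn -1·90°

0 160/89 32/13 3888/1157 16/13 2 3 W
1 80/13 80/61 3480/793 40/61 1 3 N
2 32/17 160/97 4272/1649 80/97 1 4 E
3 40/37 4 168/37 2 2 4 S
final 2 3 W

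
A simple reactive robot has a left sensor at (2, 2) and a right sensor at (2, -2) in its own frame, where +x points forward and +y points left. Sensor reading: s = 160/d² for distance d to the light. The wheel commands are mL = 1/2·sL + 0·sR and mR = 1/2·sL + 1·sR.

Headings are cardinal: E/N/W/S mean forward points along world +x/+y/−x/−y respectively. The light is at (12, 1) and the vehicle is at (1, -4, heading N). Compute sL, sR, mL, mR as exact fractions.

80/89 16/9 40/89 1784/801

left sensor world pos  = (-1, -2); dL² = 178
right sensor world pos = (3, -2); dR² = 90
sL = 160/178 = 80/89
sR = 160/90 = 16/9
mL = 1/2·sL + 0·sR = 40/89
mR = 1/2·sL + 1·sR = 1784/801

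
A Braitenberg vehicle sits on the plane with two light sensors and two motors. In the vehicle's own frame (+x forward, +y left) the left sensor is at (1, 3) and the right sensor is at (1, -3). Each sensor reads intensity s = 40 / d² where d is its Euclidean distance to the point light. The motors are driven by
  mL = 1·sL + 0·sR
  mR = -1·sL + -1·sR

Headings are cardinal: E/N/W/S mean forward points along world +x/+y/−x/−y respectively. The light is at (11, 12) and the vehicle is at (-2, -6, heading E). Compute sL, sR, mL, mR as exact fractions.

left sensor world pos  = (-1, -3); dL² = 369
right sensor world pos = (-1, -9); dR² = 585
sL = 40/369 = 40/369
sR = 40/585 = 8/117
mL = 1·sL + 0·sR = 40/369
mR = -1·sL + -1·sR = -848/4797

40/369 8/117 40/369 -848/4797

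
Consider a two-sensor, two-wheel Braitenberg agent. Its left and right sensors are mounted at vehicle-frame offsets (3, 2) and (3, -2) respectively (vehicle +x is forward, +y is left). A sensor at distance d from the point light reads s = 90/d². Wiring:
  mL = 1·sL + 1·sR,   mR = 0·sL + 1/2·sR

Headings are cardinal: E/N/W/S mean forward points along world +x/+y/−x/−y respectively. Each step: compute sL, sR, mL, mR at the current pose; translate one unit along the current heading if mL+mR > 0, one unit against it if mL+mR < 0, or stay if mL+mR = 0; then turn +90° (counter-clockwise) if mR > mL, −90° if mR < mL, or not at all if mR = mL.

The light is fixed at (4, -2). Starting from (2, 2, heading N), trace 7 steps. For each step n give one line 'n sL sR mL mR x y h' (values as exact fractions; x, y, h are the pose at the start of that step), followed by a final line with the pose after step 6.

n=0: pose=(2,2,N); sL=18/13, sR=90/49; mL=2052/637, mR=45/49; mL+mR=2637/637 → advance +1; mR−mL=-1467/637 → turn -1·90°
n=1: pose=(2,3,E); sL=9/5, sR=9; mL=54/5, mR=9/2; mL+mR=153/10 → advance +1; mR−mL=-63/10 → turn -1·90°
n=2: pose=(3,3,S); sL=18, sR=90/13; mL=324/13, mR=45/13; mL+mR=369/13 → advance +1; mR−mL=-279/13 → turn -1·90°
n=3: pose=(3,2,W); sL=9/2, sR=45/26; mL=81/13, mR=45/52; mL+mR=369/52 → advance +1; mR−mL=-279/52 → turn -1·90°
n=4: pose=(2,2,N); sL=18/13, sR=90/49; mL=2052/637, mR=45/49; mL+mR=2637/637 → advance +1; mR−mL=-1467/637 → turn -1·90°
n=5: pose=(2,3,E); sL=9/5, sR=9; mL=54/5, mR=9/2; mL+mR=153/10 → advance +1; mR−mL=-63/10 → turn -1·90°
n=6: pose=(3,3,S); sL=18, sR=90/13; mL=324/13, mR=45/13; mL+mR=369/13 → advance +1; mR−mL=-279/13 → turn -1·90°

0 18/13 90/49 2052/637 45/49 2 2 N
1 9/5 9 54/5 9/2 2 3 E
2 18 90/13 324/13 45/13 3 3 S
3 9/2 45/26 81/13 45/52 3 2 W
4 18/13 90/49 2052/637 45/49 2 2 N
5 9/5 9 54/5 9/2 2 3 E
6 18 90/13 324/13 45/13 3 3 S
final 3 2 W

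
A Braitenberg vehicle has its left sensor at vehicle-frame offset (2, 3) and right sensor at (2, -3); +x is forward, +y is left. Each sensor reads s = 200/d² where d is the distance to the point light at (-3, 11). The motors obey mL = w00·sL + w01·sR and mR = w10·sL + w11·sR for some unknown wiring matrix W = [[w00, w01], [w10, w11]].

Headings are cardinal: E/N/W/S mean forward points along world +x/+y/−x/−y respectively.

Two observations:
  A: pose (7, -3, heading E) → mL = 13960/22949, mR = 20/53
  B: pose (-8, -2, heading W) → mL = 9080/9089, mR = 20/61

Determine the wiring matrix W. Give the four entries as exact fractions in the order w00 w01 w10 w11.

obs A: pose=(7,-3,E) → sL=40/53, sR=200/433, mL=13960/22949, mR=20/53
obs B: pose=(-8,-2,W) → sL=40/61, sR=200/149, mL=9080/9089, mR=20/61
sensor matrix S = [[40/53, 200/433], [40/61, 200/149]]; det S = 148128000/208583461
solve [mL_A; mL_B] = S·[w00; w01] and [mR_A; mR_B] = S·[w10; w11]:
  w00 = 1/2, w01 = 1/2, w10 = 1/2, w11 = 0

1/2 1/2 1/2 0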